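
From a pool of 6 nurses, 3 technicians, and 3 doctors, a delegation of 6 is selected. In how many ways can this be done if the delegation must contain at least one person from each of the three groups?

Unrestricted: C(12,6) = 924 ways to pick any 6 of the 12.
Subtract selections that omit an entire group: no nurses → C(6,6) = 1; no technicians → C(9,6) = 84; no doctors → C(9,6) = 84.
Add back selections omitting two groups (i.e. drawn from a single group): C(6,6) + C(3,6) + C(3,6) = 1.
By inclusion–exclusion: 924 − 169 + 1 = 756.

756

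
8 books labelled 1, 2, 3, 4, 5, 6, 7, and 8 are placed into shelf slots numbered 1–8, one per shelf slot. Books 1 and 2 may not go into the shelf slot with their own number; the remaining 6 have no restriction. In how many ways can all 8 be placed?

30960

Let Aᵢ (for i ∈ {1, 2}) be the placements that put book i in its forbidden shelf slot. Any j of these fix j positions, leaving (8−j)! ways to fill the rest, and there are C(2,j) ways to pick which j.
By inclusion–exclusion, the number of valid placements is Σ_{j=0}^{2} (−1)^j C(2,j)·(8−j)!.
Computing: 40320 − 10080 + 720 = 30960.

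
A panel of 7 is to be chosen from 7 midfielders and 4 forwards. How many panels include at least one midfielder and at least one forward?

329

Total 7-person selections from all 11: C(11,7) = 330.
Subtract selections that omit an entire group: no midfielders → C(4,7) = 0; no forwards → C(7,7) = 1.
Both groups omitted at once is impossible, so 330 − 1 = 329.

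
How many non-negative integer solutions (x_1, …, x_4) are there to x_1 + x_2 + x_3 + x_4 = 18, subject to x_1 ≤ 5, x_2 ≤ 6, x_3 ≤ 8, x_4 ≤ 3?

Ignoring the caps, the number of non-negative solutions to x_1+…+x_4 = 18 is C(21,3) = 1330.
Subtract solutions that violate a single cap (substitute x_i' = x_i − (cap_i+1)): x_1 ≥ 6 gives C(15,3) = 455; x_2 ≥ 7 gives C(14,3) = 364; x_3 ≥ 9 gives C(12,3) = 220; x_4 ≥ 4 gives C(17,3) = 680. Together 1719.
Add back pairs where two caps are both exceeded: 56 + 20 + 165 + 10 + 120 + 56 = 427.
Subtract triples: 0 + 4 + 0 + 0 = 4.
By inclusion–exclusion the count is 1330 − 1719 + 427 − 4 = 34.

34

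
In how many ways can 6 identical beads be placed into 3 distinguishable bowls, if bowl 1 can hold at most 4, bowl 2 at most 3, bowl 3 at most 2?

Without the upper bounds there are C(8,2) = 28 ways to split 6 among 3 bowls.
Subtract solutions that violate a single cap (substitute x_i' = x_i − (cap_i+1)): x_1 ≥ 5 gives C(3,2) = 3; x_2 ≥ 4 gives C(4,2) = 6; x_3 ≥ 3 gives C(5,2) = 10. Together 19.
No two caps can be exceeded simultaneously, so the pair terms are all 0.
By inclusion–exclusion the count is 28 − 19 + 0 = 9.

9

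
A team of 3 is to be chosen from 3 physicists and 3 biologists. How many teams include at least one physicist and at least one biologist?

With no constraint there are C(6,3) = 20 possible selections.
Selections missing a whole group: no physicists → C(3,3) = 1; no biologists → C(3,3) = 1.
Both groups omitted at once is impossible, so 20 − 2 = 18.

18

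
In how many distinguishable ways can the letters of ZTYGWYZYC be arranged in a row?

30240

The 9 letters of ZTYGWYZYC have repeats: Y appearing 3 times and Z appearing twice.
Dividing 9! = 362880 by 3!·2! = 12 for the repeated letters gives 30240.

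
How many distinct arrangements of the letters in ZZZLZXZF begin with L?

Fix L in the first position and arrange the remaining 7 letters.
Those 7 letters have Z appearing 5 times, giving (7)!/(5!) = 42.

42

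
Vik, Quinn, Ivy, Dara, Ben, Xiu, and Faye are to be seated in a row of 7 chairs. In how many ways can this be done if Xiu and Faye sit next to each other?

1440

Treat {Xiu, Faye} as a single unit. There are 6 units to order, and the pair itself can be ordered 2 ways.
So the count is 2·(6)! = 1440.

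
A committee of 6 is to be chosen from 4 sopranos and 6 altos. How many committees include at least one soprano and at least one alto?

209

With no constraint there are C(10,6) = 210 possible selections.
Selections missing a whole group: no sopranos → C(6,6) = 1; no altos → C(4,6) = 0.
Both groups omitted at once is impossible, so 210 − 1 = 209.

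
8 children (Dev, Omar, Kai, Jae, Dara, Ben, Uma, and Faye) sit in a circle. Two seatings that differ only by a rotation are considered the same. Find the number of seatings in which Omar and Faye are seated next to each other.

Treat {Omar, Faye} as one unit (2 internal orders) and seat the resulting 7 units around the table: (6)! circular arrangements.
So 2 × (6)! = 2 × 720 = 1440.

1440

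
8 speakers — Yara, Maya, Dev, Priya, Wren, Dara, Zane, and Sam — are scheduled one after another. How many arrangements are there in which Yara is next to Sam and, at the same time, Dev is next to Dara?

2880

Treat {Yara,Sam} as one block (2 orders) and {Dev,Dara} as another (2 orders).
That leaves 6 units to arrange: 2 × 2 × 6! = 4 × 720 = 2880.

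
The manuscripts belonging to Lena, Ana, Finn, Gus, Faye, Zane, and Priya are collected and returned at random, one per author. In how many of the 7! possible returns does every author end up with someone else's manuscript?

Let Aᵢ be the assignments in which author i gets their own manuscript. We want the size of the complement of A₁∪…∪A_7.
By inclusion–exclusion this is Σ_{j=0}^{7} (−1)^j C(7,j)·(7−j)!.
Computing: 5040 − 5040 + 2520 − 840 + 210 − 42 + 7 − 1 = 1854.

1854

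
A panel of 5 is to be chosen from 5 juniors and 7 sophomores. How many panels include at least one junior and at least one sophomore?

Unrestricted: C(12,5) = 792 ways to pick any 5 of the 12.
Subtract selections that omit an entire group: no juniors → C(7,5) = 21; no sophomores → C(5,5) = 1.
Both groups omitted at once is impossible, so 792 − 22 = 770.

770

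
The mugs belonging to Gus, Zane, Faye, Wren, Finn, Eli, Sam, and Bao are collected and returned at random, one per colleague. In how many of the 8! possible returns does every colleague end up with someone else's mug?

This is the derangement count D_8: permutations of 8 items with no fixed point.
By inclusion–exclusion this is Σ_{j=0}^{8} (−1)^j C(8,j)·(8−j)!.
Computing: 40320 − 40320 + 20160 − 6720 + 1680 − 336 + 56 − 8 + 1 = 14833.

14833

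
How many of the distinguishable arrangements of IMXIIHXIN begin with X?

1680

With the first slot taken by X, it remains to arrange the other 8 letters (IMIIHXIN).
Those 8 letters have I appearing 4 times, giving (8)!/(4!) = 1680.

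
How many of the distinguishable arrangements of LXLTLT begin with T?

Fix T in the first position and arrange the remaining 5 letters.
Those 5 letters have L appearing 3 times, giving (5)!/(3!) = 20.

20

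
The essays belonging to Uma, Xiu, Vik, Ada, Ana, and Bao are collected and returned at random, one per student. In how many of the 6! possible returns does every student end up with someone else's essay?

Let Aᵢ be the assignments in which student i gets their own essay. We want the size of the complement of A₁∪…∪A_6.
By inclusion–exclusion this is Σ_{j=0}^{6} (−1)^j C(6,j)·(6−j)!.
Computing: 720 − 720 + 360 − 120 + 30 − 6 + 1 = 265.

265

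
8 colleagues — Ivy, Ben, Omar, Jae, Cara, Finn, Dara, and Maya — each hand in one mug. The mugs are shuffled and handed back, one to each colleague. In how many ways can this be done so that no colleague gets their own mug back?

14833

Let Aᵢ be the assignments in which colleague i gets their own mug. We want the size of the complement of A₁∪…∪A_8.
By inclusion–exclusion this is Σ_{j=0}^{8} (−1)^j C(8,j)·(8−j)!.
Computing: 40320 − 40320 + 20160 − 6720 + 1680 − 336 + 56 − 8 + 1 = 14833.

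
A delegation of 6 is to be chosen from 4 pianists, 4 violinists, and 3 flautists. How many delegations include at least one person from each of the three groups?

Unrestricted: C(11,6) = 462 ways to pick any 6 of the 11.
Subtract selections that omit an entire group: no pianists → C(7,6) = 7; no violinists → C(7,6) = 7; no flautists → C(8,6) = 28.
Add back selections omitting two groups (i.e. drawn from a single group): C(4,6) + C(4,6) + C(3,6) = 0.
By inclusion–exclusion: 462 − 42 + 0 = 420.

420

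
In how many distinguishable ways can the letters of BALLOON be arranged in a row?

Letter multiplicities in BALLOON: A×1, B×1, L×2, N×1, O×2.
So there are 7! / (2!·2!) = 1260 distinguishable arrangements.

1260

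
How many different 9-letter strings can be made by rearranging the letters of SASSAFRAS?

The 9 letters of SASSAFRAS have repeats: A appearing 3 times and S appearing 4 times.
Dividing 9! = 362880 by 4!·3! = 144 for the repeated letters gives 2520.

2520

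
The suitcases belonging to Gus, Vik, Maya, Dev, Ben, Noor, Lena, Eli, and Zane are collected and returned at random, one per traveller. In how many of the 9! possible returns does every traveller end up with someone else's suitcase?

This is the derangement count D_9: permutations of 9 items with no fixed point.
By inclusion–exclusion this is Σ_{j=0}^{9} (−1)^j C(9,j)·(9−j)!.
Computing: 362880 − 362880 + 181440 − 60480 + 15120 − 3024 + 504 − 72 + 9 − 1 = 133496.

133496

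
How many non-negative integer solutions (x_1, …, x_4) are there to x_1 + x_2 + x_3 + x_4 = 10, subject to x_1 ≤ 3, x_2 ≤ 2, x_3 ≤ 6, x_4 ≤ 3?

29

Without the upper bounds there are C(13,3) = 286 ways to split 10 among 4 variables.
Subtract solutions that violate a single cap (substitute x_i' = x_i − (cap_i+1)): x_1 ≥ 4 gives C(9,3) = 84; x_2 ≥ 3 gives C(10,3) = 120; x_3 ≥ 7 gives C(6,3) = 20; x_4 ≥ 4 gives C(9,3) = 84. Together 308.
Add back pairs where two caps are both exceeded: 20 + 0 + 10 + 1 + 20 + 0 = 51.
By inclusion–exclusion the count is 286 − 308 + 51 = 29.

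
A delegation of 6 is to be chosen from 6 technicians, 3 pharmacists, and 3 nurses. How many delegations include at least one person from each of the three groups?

Unrestricted: C(12,6) = 924 ways to pick any 6 of the 12.
Subtract selections that omit an entire group: no technicians → C(6,6) = 1; no pharmacists → C(9,6) = 84; no nurses → C(9,6) = 84.
Add back selections omitting two groups (i.e. drawn from a single group): C(6,6) + C(3,6) + C(3,6) = 1.
By inclusion–exclusion: 924 − 169 + 1 = 756.

756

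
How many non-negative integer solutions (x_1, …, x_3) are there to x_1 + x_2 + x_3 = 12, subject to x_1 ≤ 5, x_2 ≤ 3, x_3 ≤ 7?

10

By stars and bars, unrestricted non-negative solutions to x_1+…+x_3 = 12 number C(12+2,2) = 91.
Subtract solutions that violate a single cap (substitute x_i' = x_i − (cap_i+1)): x_1 ≥ 6 gives C(8,2) = 28; x_2 ≥ 4 gives C(10,2) = 45; x_3 ≥ 8 gives C(6,2) = 15. Together 88.
Add back pairs where two caps are both exceeded: 6 + 0 + 1 = 7.
By inclusion–exclusion the count is 91 − 88 + 7 = 10.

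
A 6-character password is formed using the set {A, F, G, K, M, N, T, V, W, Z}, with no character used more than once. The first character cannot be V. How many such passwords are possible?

The first character has 10−1 = 9 choices (anything except V).
The remaining 5 characters are filled from the other 9 symbols without repetition: 9 × 8 × 7 × 6 × 5 = 15120.
Total: 9 × 15120 = 136080.

136080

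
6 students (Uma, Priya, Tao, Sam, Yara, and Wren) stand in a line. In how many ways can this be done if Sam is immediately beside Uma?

Place the 4 others and the Sam-Uma pair as 5 objects in a line; the pair has 2 internal arrangements.
That gives 2 × 5! = 2 × 120 = 240.

240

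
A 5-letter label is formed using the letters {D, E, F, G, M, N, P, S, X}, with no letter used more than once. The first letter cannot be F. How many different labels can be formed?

13440

The first letter has 9−1 = 8 choices (anything except F).
The remaining 4 letters are filled from the other 8 symbols without repetition: 8 × 7 × 6 × 5 = 1680.
Total: 8 × 1680 = 13440.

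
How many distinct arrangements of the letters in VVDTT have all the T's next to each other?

Treat the 2 copies of T as a single block. The multiset to arrange is then {TT, D, V, V}, 4 items in all.
That gives (4)!/(2!) = 12 arrangements.

12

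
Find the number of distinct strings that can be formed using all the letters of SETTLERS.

Letter multiplicities in SETTLERS: E×2, L×1, R×1, S×2, T×2.
So there are 8! / (2!·2!·2!) = 5040 distinguishable arrangements.

5040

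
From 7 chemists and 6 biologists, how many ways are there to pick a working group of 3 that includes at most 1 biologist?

161

Split by how many biologists are chosen (0 through 1).
Sum: C(6,0)·C(7,3) + C(6,1)·C(7,2) = 35 + 126 = 161.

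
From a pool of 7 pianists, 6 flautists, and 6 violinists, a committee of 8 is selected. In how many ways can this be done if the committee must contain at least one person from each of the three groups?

72513

With no constraint there are C(19,8) = 75582 possible selections.
Subtract selections that omit an entire group: no pianists → C(12,8) = 495; no flautists → C(13,8) = 1287; no violinists → C(13,8) = 1287.
Add back selections omitting two groups (i.e. drawn from a single group): C(7,8) + C(6,8) + C(6,8) = 0.
By inclusion–exclusion: 75582 − 3069 + 0 = 72513.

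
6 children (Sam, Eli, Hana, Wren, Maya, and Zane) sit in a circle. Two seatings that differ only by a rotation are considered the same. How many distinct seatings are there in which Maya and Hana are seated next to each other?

48

Glue Maya and Hana into a block (2 internal orders). Seating 5 units around a circle gives (4)! arrangements.
So 2 × (4)! = 2 × 24 = 48.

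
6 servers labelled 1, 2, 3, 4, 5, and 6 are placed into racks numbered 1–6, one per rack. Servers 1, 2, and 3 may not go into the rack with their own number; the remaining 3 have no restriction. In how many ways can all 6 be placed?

426

Let Aᵢ (for i ∈ {1, 2, 3}) be the placements that put server i in its forbidden rack. Any j of these fix j positions, leaving (6−j)! ways to fill the rest, and there are C(3,j) ways to pick which j.
By inclusion–exclusion, the number of valid placements is Σ_{j=0}^{3} (−1)^j C(3,j)·(6−j)!.
Computing: 720 − 360 + 72 − 6 = 426.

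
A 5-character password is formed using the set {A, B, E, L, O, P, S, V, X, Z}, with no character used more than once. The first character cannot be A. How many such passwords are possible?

The first character has 10−1 = 9 choices (anything except A).
The remaining 4 characters are filled from the other 9 symbols without repetition: 9 × 8 × 7 × 6 = 3024.
Total: 9 × 3024 = 27216.

27216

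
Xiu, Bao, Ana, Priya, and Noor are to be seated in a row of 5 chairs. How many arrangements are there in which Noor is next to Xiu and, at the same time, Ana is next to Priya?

Treat {Noor,Xiu} as one block (2 orders) and {Ana,Priya} as another (2 orders).
That leaves 3 units to arrange: 2 × 2 × 3! = 4 × 6 = 24.

24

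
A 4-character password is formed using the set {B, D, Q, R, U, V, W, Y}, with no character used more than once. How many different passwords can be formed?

1680

Choose and order 4 of the 8 symbols: the first character has 8 options, the next 7, then 6, 5.
That product is 8 × 7 × 6 × 5 = 1680.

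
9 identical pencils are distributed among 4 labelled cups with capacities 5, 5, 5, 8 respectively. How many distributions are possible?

By stars and bars, unrestricted non-negative solutions to x_1+…+x_4 = 9 number C(9+3,3) = 220.
Subtract solutions that violate a single cap (substitute x_i' = x_i − (cap_i+1)): x_1 ≥ 6 gives C(6,3) = 20; x_2 ≥ 6 gives C(6,3) = 20; x_3 ≥ 6 gives C(6,3) = 20; x_4 ≥ 9 gives C(3,3) = 1. Together 61.
No two caps can be exceeded simultaneously, so the pair terms are all 0.
By inclusion–exclusion the count is 220 − 61 + 0 = 159.

159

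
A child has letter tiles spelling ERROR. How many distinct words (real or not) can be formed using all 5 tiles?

Letter multiplicities in ERROR: E×1, O×1, R×3.
The number of distinct arrangements is 5!/(3!) = 120/6 = 20.

20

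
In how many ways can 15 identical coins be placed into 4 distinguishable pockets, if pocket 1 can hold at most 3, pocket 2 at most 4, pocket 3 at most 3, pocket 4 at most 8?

20

Ignoring the caps, the number of non-negative solutions to x_1+…+x_4 = 15 is C(18,3) = 816.
Subtract solutions that violate a single cap (substitute x_i' = x_i − (cap_i+1)): x_1 ≥ 4 gives C(14,3) = 364; x_2 ≥ 5 gives C(13,3) = 286; x_3 ≥ 4 gives C(14,3) = 364; x_4 ≥ 9 gives C(9,3) = 84. Together 1098.
Add back pairs where two caps are both exceeded: 84 + 120 + 10 + 84 + 4 + 10 = 312.
Subtract triples: 10 + 0 + 0 + 0 = 10.
By inclusion–exclusion the count is 816 − 1098 + 312 − 10 = 20.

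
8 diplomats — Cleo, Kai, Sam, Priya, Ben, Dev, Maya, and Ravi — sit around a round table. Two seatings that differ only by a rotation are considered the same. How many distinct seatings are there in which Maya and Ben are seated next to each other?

Glue Maya and Ben into a block (2 internal orders). Seating 7 units around a circle gives (6)! arrangements.
So 2 × (6)! = 2 × 720 = 1440.

1440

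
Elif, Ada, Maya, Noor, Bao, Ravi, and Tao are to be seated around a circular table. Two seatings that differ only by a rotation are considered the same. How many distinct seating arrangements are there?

720

Seat Elif anywhere (absorbing the rotational symmetry), then permute the other 6: (6)! = 720.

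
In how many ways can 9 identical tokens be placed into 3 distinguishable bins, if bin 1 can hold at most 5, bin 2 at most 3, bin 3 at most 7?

Ignoring the caps, the number of non-negative solutions to x_1+…+x_3 = 9 is C(11,2) = 55.
Subtract solutions that violate a single cap (substitute x_i' = x_i − (cap_i+1)): x_1 ≥ 6 gives C(5,2) = 10; x_2 ≥ 4 gives C(7,2) = 21; x_3 ≥ 8 gives C(3,2) = 3. Together 34.
No two caps can be exceeded simultaneously, so the pair terms are all 0.
By inclusion–exclusion the count is 55 − 34 + 0 = 21.

21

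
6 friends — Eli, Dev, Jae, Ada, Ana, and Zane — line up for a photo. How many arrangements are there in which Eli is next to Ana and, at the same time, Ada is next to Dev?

96

Treat {Eli,Ana} as one block (2 orders) and {Ada,Dev} as another (2 orders).
That leaves 4 units to arrange: 2 × 2 × 4! = 4 × 24 = 96.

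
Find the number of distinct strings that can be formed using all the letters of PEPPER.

60

PEPPER has 6 letters with E appearing twice and P appearing 3 times.
Dividing 6! = 720 by 3!·2! = 12 for the repeated letters gives 60.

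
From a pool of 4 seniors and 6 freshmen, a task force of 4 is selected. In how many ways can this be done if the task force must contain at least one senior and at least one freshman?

194

Total 4-person selections from all 10: C(10,4) = 210.
Subtract selections that omit an entire group: no seniors → C(6,4) = 15; no freshmen → C(4,4) = 1.
Both groups omitted at once is impossible, so 210 − 16 = 194.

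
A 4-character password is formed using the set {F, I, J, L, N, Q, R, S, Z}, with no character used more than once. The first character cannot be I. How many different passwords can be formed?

The first character has 9−1 = 8 choices (anything except I).
The remaining 3 characters are filled from the other 8 symbols without repetition: 8 × 7 × 6 = 336.
Total: 8 × 336 = 2688.

2688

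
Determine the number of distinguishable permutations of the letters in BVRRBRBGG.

5040

The 9 letters of BVRRBRBGG have repeats: B appearing 3 times, G appearing twice, and R appearing 3 times.
So there are 9! / (3!·3!·2!) = 5040 distinguishable arrangements.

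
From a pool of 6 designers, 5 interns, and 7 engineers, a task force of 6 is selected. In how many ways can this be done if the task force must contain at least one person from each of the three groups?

With no constraint there are C(18,6) = 18564 possible selections.
Subtract selections that omit an entire group: no designers → C(12,6) = 924; no interns → C(13,6) = 1716; no engineers → C(11,6) = 462.
Add back selections omitting two groups (i.e. drawn from a single group): C(6,6) + C(5,6) + C(7,6) = 8.
By inclusion–exclusion: 18564 − 3102 + 8 = 15470.

15470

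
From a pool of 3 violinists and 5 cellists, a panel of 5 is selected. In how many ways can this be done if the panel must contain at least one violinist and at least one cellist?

55

With no constraint there are C(8,5) = 56 possible selections.
Subtract selections that omit an entire group: no violinists → C(5,5) = 1; no cellists → C(3,5) = 0.
Both groups omitted at once is impossible, so 56 − 1 = 55.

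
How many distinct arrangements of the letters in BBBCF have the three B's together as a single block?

Treat the 3 copies of B as a single block. The multiset to arrange is then {BBB, C, F}, 3 items in all.
All 3 items are distinct, so there are (3)! = 6 arrangements.

6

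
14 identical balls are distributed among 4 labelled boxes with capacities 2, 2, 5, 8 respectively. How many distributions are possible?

Without the upper bounds there are C(17,3) = 680 ways to split 14 among 4 boxes.
Subtract solutions that violate a single cap (substitute x_i' = x_i − (cap_i+1)): x_1 ≥ 3 gives C(14,3) = 364; x_2 ≥ 3 gives C(14,3) = 364; x_3 ≥ 6 gives C(11,3) = 165; x_4 ≥ 9 gives C(8,3) = 56. Together 949.
Add back pairs where two caps are both exceeded: 165 + 56 + 10 + 56 + 10 + 0 = 297.
Subtract triples: 10 + 0 + 0 + 0 = 10.
By inclusion–exclusion the count is 680 − 949 + 297 − 10 = 18.

18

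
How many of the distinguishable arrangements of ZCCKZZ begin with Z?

30

With the first slot taken by Z, it remains to arrange the other 5 letters (CCKZZ).
Those 5 letters have C appearing twice and Z appearing twice, giving (5)!/(2!·2!) = 30.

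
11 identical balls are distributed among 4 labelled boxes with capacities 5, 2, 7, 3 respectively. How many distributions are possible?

By stars and bars, unrestricted non-negative solutions to x_1+…+x_4 = 11 number C(11+3,3) = 364.
Subtract solutions that violate a single cap (substitute x_i' = x_i − (cap_i+1)): x_1 ≥ 6 gives C(8,3) = 56; x_2 ≥ 3 gives C(11,3) = 165; x_3 ≥ 8 gives C(6,3) = 20; x_4 ≥ 4 gives C(10,3) = 120. Together 361.
Add back pairs where two caps are both exceeded: 10 + 0 + 4 + 1 + 35 + 0 = 50.
By inclusion–exclusion the count is 364 − 361 + 50 = 53.

53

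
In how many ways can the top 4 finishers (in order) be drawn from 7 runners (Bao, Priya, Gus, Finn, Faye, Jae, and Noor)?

840

There are 7 choices for 1st place, 6 for 2nd, and so on down to 4 for position 4.
That gives 7 × 6 × 5 × 4 = 840.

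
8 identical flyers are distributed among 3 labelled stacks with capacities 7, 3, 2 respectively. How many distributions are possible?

11

By stars and bars, unrestricted non-negative solutions to x_1+…+x_3 = 8 number C(8+2,2) = 45.
Subtract solutions that violate a single cap (substitute x_i' = x_i − (cap_i+1)): x_1 ≥ 8 gives C(2,2) = 1; x_2 ≥ 4 gives C(6,2) = 15; x_3 ≥ 3 gives C(7,2) = 21. Together 37.
Add back pairs where two caps are both exceeded: 0 + 0 + 3 = 3.
By inclusion–exclusion the count is 45 − 37 + 3 = 11.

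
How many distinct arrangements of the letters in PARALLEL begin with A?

With the first slot taken by A, it remains to arrange the other 7 letters (PRALLEL).
Those 7 letters have L appearing 3 times, giving (7)!/(3!) = 840.

840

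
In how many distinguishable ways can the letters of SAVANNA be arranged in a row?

SAVANNA has 7 letters with A appearing 3 times and N appearing twice.
The number of distinct arrangements is 7!/(3!·2!) = 5040/12 = 420.

420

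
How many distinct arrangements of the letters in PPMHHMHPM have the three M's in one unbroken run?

Treat the 3 copies of M as a single block. The multiset to arrange is then {MMM, H, H, H, P, P, P}, 7 items in all.
That gives (7)!/(3!·3!) = 140 arrangements.

140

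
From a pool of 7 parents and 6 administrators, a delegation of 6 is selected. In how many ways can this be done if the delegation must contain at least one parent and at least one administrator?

1708

Total 6-person selections from all 13: C(13,6) = 1716.
Selections missing a whole group: no parents → C(6,6) = 1; no administrators → C(7,6) = 7.
Both groups omitted at once is impossible, so 1716 − 8 = 1708.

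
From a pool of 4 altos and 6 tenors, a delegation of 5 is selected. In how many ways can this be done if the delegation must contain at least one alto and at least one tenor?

246

Unrestricted: C(10,5) = 252 ways to pick any 5 of the 10.
Subtract selections that omit an entire group: no altos → C(6,5) = 6; no tenors → C(4,5) = 0.
Both groups omitted at once is impossible, so 252 − 6 = 246.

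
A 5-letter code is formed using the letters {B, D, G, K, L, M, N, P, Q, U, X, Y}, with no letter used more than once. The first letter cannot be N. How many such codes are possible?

The first letter has 12−1 = 11 choices (anything except N).
The remaining 4 letters are filled from the other 11 symbols without repetition: 11 × 10 × 9 × 8 = 7920.
Total: 11 × 7920 = 87120.

87120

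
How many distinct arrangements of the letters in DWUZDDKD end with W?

210

Fix W in the last position and arrange the remaining 7 letters.
Those 7 letters have D appearing 4 times, giving (7)!/(4!) = 210.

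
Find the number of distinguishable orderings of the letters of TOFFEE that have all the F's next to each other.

Treat the 2 copies of F as a single block. The multiset to arrange is then {FF, E, E, O, T}, 5 items in all.
That gives (5)!/(2!) = 60 arrangements.

60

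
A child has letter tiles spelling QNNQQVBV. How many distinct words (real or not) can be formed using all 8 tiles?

1680

QNNQQVBV has 8 letters with N appearing twice, Q appearing 3 times, and V appearing twice.
Dividing 8! = 40320 by 3!·2!·2! = 24 for the repeated letters gives 1680.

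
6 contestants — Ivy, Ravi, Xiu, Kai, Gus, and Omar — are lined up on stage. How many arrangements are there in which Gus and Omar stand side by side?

Place the 4 others and the Gus-Omar pair as 5 objects in a line; the pair has 2 internal arrangements.
That gives 2 × 5! = 2 × 120 = 240.

240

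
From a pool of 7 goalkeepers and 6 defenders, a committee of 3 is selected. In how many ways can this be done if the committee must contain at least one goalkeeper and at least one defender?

With no constraint there are C(13,3) = 286 possible selections.
Subtract selections that omit an entire group: no goalkeepers → C(6,3) = 20; no defenders → C(7,3) = 35.
Both groups omitted at once is impossible, so 286 − 55 = 231.

231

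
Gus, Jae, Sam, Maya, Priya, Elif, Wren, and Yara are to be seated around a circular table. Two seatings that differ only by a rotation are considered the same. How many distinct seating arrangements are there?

Seat Gus anywhere (absorbing the rotational symmetry), then permute the other 7: (7)! = 5040.

5040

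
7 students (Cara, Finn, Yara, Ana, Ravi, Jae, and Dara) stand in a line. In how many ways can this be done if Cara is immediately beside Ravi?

1440

Glue Cara and Ravi into one block (2 internal orders), leaving 6 units to arrange in a row.
So the count is 2·(6)! = 1440.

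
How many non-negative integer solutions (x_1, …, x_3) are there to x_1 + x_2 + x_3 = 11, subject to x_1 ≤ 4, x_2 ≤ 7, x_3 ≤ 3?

By stars and bars, unrestricted non-negative solutions to x_1+…+x_3 = 11 number C(11+2,2) = 78.
Subtract solutions that violate a single cap (substitute x_i' = x_i − (cap_i+1)): x_1 ≥ 5 gives C(8,2) = 28; x_2 ≥ 8 gives C(5,2) = 10; x_3 ≥ 4 gives C(9,2) = 36. Together 74.
Add back pairs where two caps are both exceeded: 0 + 6 + 0 = 6.
By inclusion–exclusion the count is 78 − 74 + 6 = 10.

10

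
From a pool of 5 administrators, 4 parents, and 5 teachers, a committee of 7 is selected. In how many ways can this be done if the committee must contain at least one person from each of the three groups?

Total 7-person selections from all 14: C(14,7) = 3432.
Selections missing a whole group: no administrators → C(9,7) = 36; no parents → C(10,7) = 120; no teachers → C(9,7) = 36.
Add back selections omitting two groups (i.e. drawn from a single group): C(5,7) + C(4,7) + C(5,7) = 0.
By inclusion–exclusion: 3432 − 192 + 0 = 3240.

3240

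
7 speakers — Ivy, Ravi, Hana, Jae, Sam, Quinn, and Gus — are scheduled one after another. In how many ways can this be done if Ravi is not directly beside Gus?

3600

There are 7! = 5040 arrangements in all. If Ravi and Gus are adjacent, merging them into one block gives 2·(6)! = 1440 arrangements.
So 5040 − 1440 = 3600 arrangements keep them apart.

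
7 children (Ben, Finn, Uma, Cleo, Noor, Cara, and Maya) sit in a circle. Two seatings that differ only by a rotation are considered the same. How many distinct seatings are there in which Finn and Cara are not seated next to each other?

Without the restriction there are (6)! = 720 seatings.
Seatings with Finn beside Cara: treat them as a block with 2 internal orders, giving 2 × (5)! = 240.
Subtracting, 720 − 240 = 480.

480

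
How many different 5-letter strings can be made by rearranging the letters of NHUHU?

30

Letter multiplicities in NHUHU: H×2, N×1, U×2.
The number of distinct arrangements is 5!/(2!·2!) = 120/4 = 30.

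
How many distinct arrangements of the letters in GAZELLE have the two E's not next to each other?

900

Total arrangements of GAZELLE: 7!/(2!·2!) = 1260.
If the two E's are adjacent, glue them into one block, leaving 6 items to arrange: (6)!/(2!) = 360 ways.
Hence 1260 − 360 = 900.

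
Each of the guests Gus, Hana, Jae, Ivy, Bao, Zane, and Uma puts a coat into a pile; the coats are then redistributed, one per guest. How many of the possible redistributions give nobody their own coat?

1854

Count assignments avoiding every fixed point. For any j of the 7 guests fixed to their own coat, the other 7−j can be arranged in (7−j)! ways.
By inclusion–exclusion this is Σ_{j=0}^{7} (−1)^j C(7,j)·(7−j)!.
Computing: 5040 − 5040 + 2520 − 840 + 210 − 42 + 7 − 1 = 1854.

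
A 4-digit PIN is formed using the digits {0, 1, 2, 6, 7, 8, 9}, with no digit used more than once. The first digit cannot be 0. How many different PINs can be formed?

720

The first digit has 7−1 = 6 choices (anything except 0).
The remaining 3 digits are filled from the other 6 symbols without repetition: 6 × 5 × 4 = 120.
Total: 6 × 120 = 720.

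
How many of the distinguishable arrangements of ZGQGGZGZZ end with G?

280

With the last slot taken by G, it remains to arrange the other 8 letters (ZQGGZGZZ).
Those 8 letters have G appearing 3 times and Z appearing 4 times, giving (8)!/(4!·3!) = 280.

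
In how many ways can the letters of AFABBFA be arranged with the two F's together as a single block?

60

Treat the 2 copies of F as a single block. The multiset to arrange is then {FF, A, A, A, B, B}, 6 items in all.
That gives (6)!/(3!·2!) = 60 arrangements.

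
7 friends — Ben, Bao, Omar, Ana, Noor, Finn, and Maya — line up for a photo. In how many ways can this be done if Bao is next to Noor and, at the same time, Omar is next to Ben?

Treat {Bao,Noor} as one block (2 orders) and {Omar,Ben} as another (2 orders).
That leaves 5 units to arrange: 2 × 2 × 5! = 4 × 120 = 480.

480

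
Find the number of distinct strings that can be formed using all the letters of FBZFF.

20

Letter multiplicities in FBZFF: B×1, F×3, Z×1.
So there are 5! / (3!) = 20 distinguishable arrangements.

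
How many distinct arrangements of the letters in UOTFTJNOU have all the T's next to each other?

Treat the 2 copies of T as a single block. The multiset to arrange is then {TT, F, J, N, O, O, U, U}, 8 items in all.
That gives (8)!/(2!·2!) = 10080 arrangements.

10080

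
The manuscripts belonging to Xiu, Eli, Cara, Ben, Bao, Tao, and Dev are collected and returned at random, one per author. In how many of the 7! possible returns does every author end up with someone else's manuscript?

1854

This is the derangement count D_7: permutations of 7 items with no fixed point.
By inclusion–exclusion this is Σ_{j=0}^{7} (−1)^j C(7,j)·(7−j)!.
Computing: 5040 − 5040 + 2520 − 840 + 210 − 42 + 7 − 1 = 1854.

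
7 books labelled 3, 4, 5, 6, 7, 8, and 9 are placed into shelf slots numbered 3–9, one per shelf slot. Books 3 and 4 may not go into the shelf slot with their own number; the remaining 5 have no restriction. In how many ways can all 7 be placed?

3720

Let Aᵢ (for i ∈ {3, 4}) be the placements that put book i in its forbidden shelf slot. Any j of these fix j positions, leaving (7−j)! ways to fill the rest, and there are C(2,j) ways to pick which j.
By inclusion–exclusion, the number of valid placements is Σ_{j=0}^{2} (−1)^j C(2,j)·(7−j)!.
Computing: 5040 − 1440 + 120 = 3720.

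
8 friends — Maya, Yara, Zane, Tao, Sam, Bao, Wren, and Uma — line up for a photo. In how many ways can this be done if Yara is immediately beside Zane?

10080

Place the 6 others and the Yara-Zane pair as 7 objects in a line; the pair has 2 internal arrangements.
That gives 2 × 7! = 2 × 5040 = 10080.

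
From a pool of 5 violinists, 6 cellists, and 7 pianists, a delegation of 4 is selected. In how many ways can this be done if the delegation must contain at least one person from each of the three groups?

Total 4-person selections from all 18: C(18,4) = 3060.
Selections missing a whole group: no violinists → C(13,4) = 715; no cellists → C(12,4) = 495; no pianists → C(11,4) = 330.
Add back selections omitting two groups (i.e. drawn from a single group): C(5,4) + C(6,4) + C(7,4) = 55.
By inclusion–exclusion: 3060 − 1540 + 55 = 1575.

1575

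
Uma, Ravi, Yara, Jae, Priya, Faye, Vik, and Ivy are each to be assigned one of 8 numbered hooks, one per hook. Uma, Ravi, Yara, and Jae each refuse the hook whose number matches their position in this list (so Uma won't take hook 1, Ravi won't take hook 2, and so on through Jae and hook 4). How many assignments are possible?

24024

Let Aᵢ (for 1 ≤ i ≤ 4) be the placements that put person i in their forbidden hook. Any j of these fix j positions, leaving (8−j)! ways to fill the rest, and there are C(4,j) ways to pick which j.
By inclusion–exclusion, the number of valid placements is Σ_{j=0}^{4} (−1)^j C(4,j)·(8−j)!.
Computing: 40320 − 20160 + 4320 − 480 + 24 = 24024.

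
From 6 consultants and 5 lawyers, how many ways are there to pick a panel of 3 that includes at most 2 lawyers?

Split by how many lawyers are chosen (0 through 2).
Sum: C(5,0)·C(6,3) + C(5,1)·C(6,2) + C(5,2)·C(6,1) = 20 + 75 + 60 = 155.

155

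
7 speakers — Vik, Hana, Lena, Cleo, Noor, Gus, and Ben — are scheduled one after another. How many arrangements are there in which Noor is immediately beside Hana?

Place the 5 others and the Noor-Hana pair as 6 objects in a line; the pair has 2 internal arrangements.
That gives 2 × 6! = 2 × 720 = 1440.

1440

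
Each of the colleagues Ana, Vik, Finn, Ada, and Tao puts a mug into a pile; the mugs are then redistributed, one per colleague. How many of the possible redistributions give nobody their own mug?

This is the derangement count D_5: permutations of 5 items with no fixed point.
By inclusion–exclusion this is Σ_{j=0}^{5} (−1)^j C(5,j)·(5−j)!.
Computing: 120 − 120 + 60 − 20 + 5 − 1 = 44.

44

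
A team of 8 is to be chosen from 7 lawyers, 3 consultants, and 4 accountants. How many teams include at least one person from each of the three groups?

Unrestricted: C(14,8) = 3003 ways to pick any 8 of the 14.
Subtract selections that omit an entire group: no lawyers → C(7,8) = 0; no consultants → C(11,8) = 165; no accountants → C(10,8) = 45.
Add back selections omitting two groups (i.e. drawn from a single group): C(7,8) + C(3,8) + C(4,8) = 0.
By inclusion–exclusion: 3003 − 210 + 0 = 2793.

2793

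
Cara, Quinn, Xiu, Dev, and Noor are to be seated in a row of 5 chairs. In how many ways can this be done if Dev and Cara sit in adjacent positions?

48

Glue Dev and Cara into one block (2 internal orders), leaving 4 units to arrange in a row.
That gives 2 × 4! = 2 × 24 = 48.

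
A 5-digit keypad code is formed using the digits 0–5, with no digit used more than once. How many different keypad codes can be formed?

720

Choose and order 5 of the 6 symbols: the first digit has 6 options, the next 5, and so on down to 2.
6 × 5 × 4 × 3 × 2 = 720.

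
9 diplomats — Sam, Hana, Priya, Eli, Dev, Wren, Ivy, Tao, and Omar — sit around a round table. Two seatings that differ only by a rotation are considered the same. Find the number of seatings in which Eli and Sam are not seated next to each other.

All circular seatings of 9 people number (8)! = 40320.
Those with Eli next to Sam: fuse the pair into one unit and seat 8 units around a circle — 2·(7)! = 10080.
Subtracting, 40320 − 10080 = 30240.

30240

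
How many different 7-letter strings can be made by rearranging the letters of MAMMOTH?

840

Letter multiplicities in MAMMOTH: A×1, H×1, M×3, O×1, T×1.
Dividing 7! = 5040 by 3! = 6 for the repeated letters gives 840.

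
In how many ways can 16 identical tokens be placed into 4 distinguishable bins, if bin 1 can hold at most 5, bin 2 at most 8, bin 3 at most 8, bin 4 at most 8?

335

Ignoring the caps, the number of non-negative solutions to x_1+…+x_4 = 16 is C(19,3) = 969.
Subtract solutions that violate a single cap (substitute x_i' = x_i − (cap_i+1)): x_1 ≥ 6 gives C(13,3) = 286; x_2 ≥ 9 gives C(10,3) = 120; x_3 ≥ 9 gives C(10,3) = 120; x_4 ≥ 9 gives C(10,3) = 120. Together 646.
Add back pairs where two caps are both exceeded: 4 + 4 + 4 + 0 + 0 + 0 = 12.
By inclusion–exclusion the count is 969 − 646 + 12 = 335.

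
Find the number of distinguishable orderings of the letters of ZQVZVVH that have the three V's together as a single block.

Treat the 3 copies of V as a single block. The multiset to arrange is then {VVV, H, Q, Z, Z}, 5 items in all.
That gives (5)!/(2!) = 60 arrangements.

60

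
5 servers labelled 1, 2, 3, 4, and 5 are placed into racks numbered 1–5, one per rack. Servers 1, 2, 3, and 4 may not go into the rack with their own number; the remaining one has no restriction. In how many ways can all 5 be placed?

Let Aᵢ (for 1 ≤ i ≤ 4) be the placements that put server i in its forbidden rack. Any j of these fix j positions, leaving (5−j)! ways to fill the rest, and there are C(4,j) ways to pick which j.
By inclusion–exclusion, the number of valid placements is Σ_{j=0}^{4} (−1)^j C(4,j)·(5−j)!.
Computing: 120 − 96 + 36 − 8 + 1 = 53.

53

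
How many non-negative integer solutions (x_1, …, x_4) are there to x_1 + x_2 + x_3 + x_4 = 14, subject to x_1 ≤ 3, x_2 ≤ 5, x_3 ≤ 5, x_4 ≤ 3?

10

Ignoring the caps, the number of non-negative solutions to x_1+…+x_4 = 14 is C(17,3) = 680.
Subtract solutions that violate a single cap (substitute x_i' = x_i − (cap_i+1)): x_1 ≥ 4 gives C(13,3) = 286; x_2 ≥ 6 gives C(11,3) = 165; x_3 ≥ 6 gives C(11,3) = 165; x_4 ≥ 4 gives C(13,3) = 286. Together 902.
Add back pairs where two caps are both exceeded: 35 + 35 + 84 + 10 + 35 + 35 = 234.
Subtract triples: 0 + 1 + 1 + 0 = 2.
By inclusion–exclusion the count is 680 − 902 + 234 − 2 = 10.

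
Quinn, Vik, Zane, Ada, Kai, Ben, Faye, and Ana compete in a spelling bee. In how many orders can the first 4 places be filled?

1680

This is an ordered selection of 4 from 8: P(8,4).
That gives 8 × 7 × 6 × 5 = 1680.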